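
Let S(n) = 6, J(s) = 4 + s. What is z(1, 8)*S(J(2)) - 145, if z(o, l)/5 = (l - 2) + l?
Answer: 275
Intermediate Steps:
z(o, l) = -10 + 10*l (z(o, l) = 5*((l - 2) + l) = 5*((-2 + l) + l) = 5*(-2 + 2*l) = -10 + 10*l)
z(1, 8)*S(J(2)) - 145 = (-10 + 10*8)*6 - 145 = (-10 + 80)*6 - 145 = 70*6 - 145 = 420 - 145 = 275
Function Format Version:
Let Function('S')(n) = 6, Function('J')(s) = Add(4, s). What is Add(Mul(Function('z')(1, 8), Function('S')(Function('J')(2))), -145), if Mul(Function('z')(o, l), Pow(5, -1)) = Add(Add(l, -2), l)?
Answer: 275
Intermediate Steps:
Function('z')(o, l) = Add(-10, Mul(10, l)) (Function('z')(o, l) = Mul(5, Add(Add(l, -2), l)) = Mul(5, Add(Add(-2, l), l)) = Mul(5, Add(-2, Mul(2, l))) = Add(-10, Mul(10, l)))
Add(Mul(Function('z')(1, 8), Function('S')(Function('J')(2))), -145) = Add(Mul(Add(-10, Mul(10, 8)), 6), -145) = Add(Mul(Add(-10, 80), 6), -145) = Add(Mul(70, 6), -145) = Add(420, -145) = 275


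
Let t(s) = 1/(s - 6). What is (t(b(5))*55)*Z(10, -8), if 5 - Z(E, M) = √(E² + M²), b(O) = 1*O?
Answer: -275 + 110*√41 ≈ 429.34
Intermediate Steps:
b(O) = O
t(s) = 1/(-6 + s)
Z(E, M) = 5 - √(E² + M²)
(t(b(5))*55)*Z(10, -8) = (55/(-6 + 5))*(5 - √(10² + (-8)²)) = (55/(-1))*(5 - √(100 + 64)) = (-1*55)*(5 - √164) = -55*(5 - 2*√41) = -275 + 110*√41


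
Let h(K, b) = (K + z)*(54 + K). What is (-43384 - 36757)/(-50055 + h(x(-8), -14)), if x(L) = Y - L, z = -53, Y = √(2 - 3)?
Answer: 4235131286/2792700005 + 1362397*I/2792700005 ≈ 1.5165 + 0.00048784*I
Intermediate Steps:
Y = I (Y = √(-1) = I ≈ 1.0*I)
x(L) = I - L
h(K, b) = (-53 + K)*(54 + K) (h(K, b) = (K - 53)*(54 + K) = (-53 + K)*(54 + K))
(-43384 - 36757)/(-50055 + h(x(-8), -14)) = (-43384 - 36757)/(-50055 + (-2862 + (I - 1*(-8)) + (I - 1*(-8))²)) = -80141/(-50055 + (-2862 + (I + 8) + (I + 8)²)) = -80141/(-50055 + (-2862 + (8 + I) + (8 + I)²)) = -80141/(-50055 + (-2854 + I + (8 + I)²)) = -80141/(-52909 + I + (8 + I)²)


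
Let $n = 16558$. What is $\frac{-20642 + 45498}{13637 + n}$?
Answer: $\frac{24856}{30195} \approx 0.82318$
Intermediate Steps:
$\frac{-20642 + 45498}{13637 + n} = \frac{-20642 + 45498}{13637 + 16558} = \frac{24856}{30195}$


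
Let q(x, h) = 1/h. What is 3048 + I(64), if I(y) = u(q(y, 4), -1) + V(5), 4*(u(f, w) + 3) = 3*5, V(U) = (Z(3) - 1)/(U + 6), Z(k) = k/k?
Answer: 12195/4 ≈ 3048.8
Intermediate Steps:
Z(k) = 1
V(U) = 0 (V(U) = (1 - 1)/(U + 6) = 0/(6 + U) = 0)
u(f, w) = 3/4 (u(f, w) = -3 + (3*5)/4 = -3 + (1/4)*15 = -3 + 15/4 = 3/4)
I(y) = 3/4 (I(y) = 3/4 + 0 = 3/4)
3048 + I(64) = 3048 + 3/4 = 12195/4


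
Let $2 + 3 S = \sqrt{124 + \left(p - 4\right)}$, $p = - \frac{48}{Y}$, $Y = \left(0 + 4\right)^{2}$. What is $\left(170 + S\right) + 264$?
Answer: $\frac{1300}{3} + \sqrt{13} \approx 436.94$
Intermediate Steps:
$Y = 16$ ($Y = 4^{2} = 16$)
$p = -3$ ($p = - \frac{48}{16} = \left(-48\right) \frac{1}{16} = -3$)
$S = - \frac{2}{3} + \sqrt{13}$ ($S = - \frac{2}{3} + \frac{\sqrt{124 - 7}}{3} = - \frac{2}{3} + \frac{\sqrt{117}}{3} = - \frac{2}{3} + \frac{3 \sqrt{13}}{3} = - \frac{2}{3} + \sqrt{13} \approx 2.9389$)
$\left(170 + S\right) + 264 = \left(170 - \left(\frac{2}{3} - \sqrt{13}\right)\right) + 264 = \left(\frac{508}{3} + \sqrt{13}\right) + 264 = \frac{1300}{3} + \sqrt{13}$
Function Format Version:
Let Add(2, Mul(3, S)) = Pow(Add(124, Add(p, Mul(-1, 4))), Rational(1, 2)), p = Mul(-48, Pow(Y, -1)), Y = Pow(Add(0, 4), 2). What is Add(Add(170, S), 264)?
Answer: Add(Rational(1300, 3), Pow(13, Rational(1, 2))) ≈ 436.94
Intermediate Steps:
Y = 16 (Y = Pow(4, 2) = 16)
p = -3 (p = Mul(-48, Pow(16, -1)) = Mul(-48, Rational(1, 16)) = -3)
S = Add(Rational(-2, 3), Pow(13, Rational(1, 2))) (S = Add(Rational(-2, 3), Mul(Rational(1, 3), Pow(Add(124, Add(-3, Mul(-1, 4))), Rational(1, 2)))) = Add(Rational(-2, 3), Mul(Rational(1, 3), Pow(Add(124, Add(-3, -4)), Rational(1, 2)))) = Add(Rational(-2, 3), Mul(Rational(1, 3), Pow(Add(124, -7), Rational(1, 2)))) = Add(Rational(-2, 3), Mul(Rational(1, 3), Pow(117, Rational(1, 2)))) = Add(Rational(-2, 3), Mul(Rational(1, 3), Mul(3, Pow(13, Rational(1, 2))))) = Add(Rational(-2, 3), Pow(13, Rational(1, 2))) ≈ 2.9389)
Add(Add(170, S), 264) = Add(Add(170, Add(Rational(-2, 3), Pow(13, Rational(1, 2)))), 264) = Add(Add(Rational(508, 3), Pow(13, Rational(1, 2))), 264) = Add(Rational(1300, 3), Pow(13, Rational(1, 2)))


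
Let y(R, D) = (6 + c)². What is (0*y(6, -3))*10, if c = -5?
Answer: 0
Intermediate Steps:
y(R, D) = 1 (y(R, D) = (6 - 5)² = 1² = 1)
(0*y(6, -3))*10 = (0*1)*10 = 0*10 = 0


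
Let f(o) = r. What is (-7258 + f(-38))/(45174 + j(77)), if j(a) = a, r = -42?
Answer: -7300/45251 ≈ -0.16132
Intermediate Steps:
f(o) = -42
(-7258 + f(-38))/(45174 + j(77)) = (-7258 - 42)/(45174 + 77) = -7300/45251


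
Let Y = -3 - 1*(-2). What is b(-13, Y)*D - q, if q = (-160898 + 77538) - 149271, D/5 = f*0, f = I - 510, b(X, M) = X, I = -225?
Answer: 232631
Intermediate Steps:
Y = -1 (Y = -3 + 2 = -1)
f = -735 (f = -225 - 510 = -735)
D = 0 (D = 5*(-735*0) = 5*0 = 0)
q = -232631 (q = -83360 - 149271 = -232631)
b(-13, Y)*D - q = -13*0 - 1*(-232631) = 0 + 232631 = 232631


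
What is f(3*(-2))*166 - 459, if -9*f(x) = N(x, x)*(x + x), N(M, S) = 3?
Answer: 205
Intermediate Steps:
f(x) = -2*x/3 (f(x) = -(x + x)/3 = -2*x/3)
f(3*(-2))*166 - 459 = -2*(-2)*166 - 459 = -⅔*(-6)*166 - 459 = 4*166 - 459 = 664 - 459 = 205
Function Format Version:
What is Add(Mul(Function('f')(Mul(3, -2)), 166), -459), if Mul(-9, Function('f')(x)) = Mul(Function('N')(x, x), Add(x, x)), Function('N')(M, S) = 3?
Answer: 205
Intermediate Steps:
Function('f')(x) = Mul(Rational(-2, 3), x) (Function('f')(x) = Mul(Rational(-1, 9), Mul(3, Add(x, x))) = Mul(Rational(-1, 9), Mul(3, Mul(2, x))) = Mul(Rational(-1, 9), Mul(6, x)) = Mul(Rational(-2, 3), x))
Add(Mul(Function('f')(Mul(3, -2)), 166), -459) = Add(Mul(Mul(Rational(-2, 3), Mul(3, -2)), 166), -459) = Add(Mul(Mul(Rational(-2, 3), -6), 166), -459) = Add(Mul(4, 166), -459) = Add(664, -459) = 205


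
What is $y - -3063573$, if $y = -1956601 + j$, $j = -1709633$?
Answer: $-602661$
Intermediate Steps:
$y = -3666234$ ($y = -1956601 - 1709633 = -3666234$)
$y - -3063573 = -3666234 - -3063573 = -3666234 + 3063573 = -602661$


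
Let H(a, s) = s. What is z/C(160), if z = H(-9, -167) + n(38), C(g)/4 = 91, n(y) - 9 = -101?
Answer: -37/52 ≈ -0.71154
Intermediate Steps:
n(y) = -92 (n(y) = 9 - 101 = -92)
C(g) = 364 (C(g) = 4*91 = 364)
z = -259 (z = -167 - 92 = -259)
z/C(160) = -259/364 = -259*1/364 = -37/52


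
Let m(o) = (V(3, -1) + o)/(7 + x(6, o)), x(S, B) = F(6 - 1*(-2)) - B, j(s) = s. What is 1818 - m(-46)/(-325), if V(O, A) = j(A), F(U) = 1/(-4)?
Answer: 124669162/68575 ≈ 1818.0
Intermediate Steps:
F(U) = -¼
x(S, B) = -¼ - B
V(O, A) = A
m(o) = (-1 + o)/(27/4 - o) (m(o) = (-1 + o)/(7 + (-¼ - o)) = (-1 + o)/(27/4 - o))
1818 - m(-46)/(-325) = 1818 - 4*(1 - 1*(-46))/(-27 + 4*(-46))/(-325) = 1818 - 4*(1 + 46)/(-27 - 184)*(-1)/325 = 1818 - 4*47/(-211)*(-1)/325 = 1818 - 4*(-1/211)*47*(-1)/325 = 1818 - (-188)*(-1)/(211*325) = 1818 - 1*188/68575 = 1818 - 188/68575 = 124669162/68575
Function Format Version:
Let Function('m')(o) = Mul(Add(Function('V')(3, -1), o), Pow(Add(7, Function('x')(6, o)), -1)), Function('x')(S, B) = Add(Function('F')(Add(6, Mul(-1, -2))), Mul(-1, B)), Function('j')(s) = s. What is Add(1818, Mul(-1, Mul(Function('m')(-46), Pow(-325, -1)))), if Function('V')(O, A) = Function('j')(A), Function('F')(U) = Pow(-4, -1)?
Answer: Rational(124669162, 68575) ≈ 1818.0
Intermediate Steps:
Function('F')(U) = Rational(-1, 4)
Function('x')(S, B) = Add(Rational(-1, 4), Mul(-1, B))
Function('V')(O, A) = A
Function('m')(o) = Mul(Pow(Add(Rational(27, 4), Mul(-1, o)), -1), Add(-1, o)) (Function('m')(o) = Mul(Add(-1, o), Pow(Add(7, Add(Rational(-1, 4), Mul(-1, o))), -1)) = Mul(Add(-1, o), Pow(Add(Rational(27, 4), Mul(-1, o)), -1)) = Mul(Pow(Add(Rational(27, 4), Mul(-1, o)), -1), Add(-1, o)))
Add(1818, Mul(-1, Mul(Function('m')(-46), Pow(-325, -1)))) = Add(1818, Mul(-1, Mul(Mul(4, Pow(Add(-27, Mul(4, -46)), -1), Add(1, Mul(-1, -46))), Pow(-325, -1)))) = Add(1818, Mul(-1, Mul(Mul(4, Pow(Add(-27, -184), -1), Add(1, 46)), Rational(-1, 325)))) = Add(1818, Mul(-1, Mul(Mul(4, Pow(-211, -1), 47), Rational(-1, 325)))) = Add(1818, Mul(-1, Mul(Mul(4, Rational(-1, 211), 47), Rational(-1, 325)))) = Add(1818, Mul(-1, Mul(Rational(-188, 211), Rational(-1, 325)))) = Add(1818, Mul(-1, Rational(188, 68575))) = Add(1818, Rational(-188, 68575)) = Rational(124669162, 68575)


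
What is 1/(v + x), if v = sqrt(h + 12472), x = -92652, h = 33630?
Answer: -6618/613167643 - sqrt(46102)/8584347002 ≈ -1.0818e-5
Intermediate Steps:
v = sqrt(46102) (v = sqrt(33630 + 12472) = sqrt(46102) ≈ 214.71)
1/(v + x) = 1/(sqrt(46102) - 92652) = 1/(-92652 + sqrt(46102))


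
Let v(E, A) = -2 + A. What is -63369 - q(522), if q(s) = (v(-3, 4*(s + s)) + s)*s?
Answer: -2514681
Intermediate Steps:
q(s) = s*(-2 + 9*s) (q(s) = ((-2 + 4*(s + s)) + s)*s = ((-2 + 4*(2*s)) + s)*s = ((-2 + 8*s) + s)*s = (-2 + 9*s)*s = s*(-2 + 9*s))
-63369 - q(522) = -63369 - 522*(-2 + 9*522) = -63369 - 522*(-2 + 4698) = -63369 - 522*4696 = -63369 - 1*2451312 = -63369 - 2451312 = -2514681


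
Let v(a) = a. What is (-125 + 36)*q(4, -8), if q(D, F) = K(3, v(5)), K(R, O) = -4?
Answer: 356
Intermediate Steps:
q(D, F) = -4
(-125 + 36)*q(4, -8) = (-125 + 36)*(-4) = -89*(-4) = 356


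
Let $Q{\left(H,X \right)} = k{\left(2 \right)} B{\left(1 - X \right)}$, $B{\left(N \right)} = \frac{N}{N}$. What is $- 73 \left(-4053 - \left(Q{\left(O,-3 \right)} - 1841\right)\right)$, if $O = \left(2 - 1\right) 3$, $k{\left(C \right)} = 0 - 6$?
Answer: $161038$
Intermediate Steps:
$k{\left(C \right)} = -6$ ($k{\left(C \right)} = 0 - 6 = -6$)
$O = 3$ ($O = 1 \cdot 3 = 3$)
$B{\left(N \right)} = 1$
$Q{\left(H,X \right)} = -6$ ($Q{\left(H,X \right)} = \left(-6\right) 1 = -6$)
$- 73 \left(-4053 - \left(Q{\left(O,-3 \right)} - 1841\right)\right) = - 73 \left(-4053 - \left(-6 - 1841\right)\right) = - 73 \left(-4053 - -1847\right) = - 73 \left(-4053 + 1847\right) = \left(-73\right) \left(-2206\right) = 161038$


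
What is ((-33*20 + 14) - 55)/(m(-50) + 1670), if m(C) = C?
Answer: -701/1620 ≈ -0.43272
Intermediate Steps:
((-33*20 + 14) - 55)/(m(-50) + 1670) = ((-33*20 + 14) - 55)/(-50 + 1670) = ((-660 + 14) - 55)/1620 = (-646 - 55)*(1/1620) = -701*1/1620 = -701/1620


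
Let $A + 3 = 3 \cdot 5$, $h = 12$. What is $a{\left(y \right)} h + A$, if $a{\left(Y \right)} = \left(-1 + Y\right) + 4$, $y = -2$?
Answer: $24$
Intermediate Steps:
$A = 12$ ($A = -3 + 3 \cdot 5 = -3 + 15 = 12$)
$a{\left(Y \right)} = 3 + Y$
$a{\left(y \right)} h + A = \left(3 - 2\right) 12 + 12 = 1 \cdot 12 + 12 = 12 + 12 = 24$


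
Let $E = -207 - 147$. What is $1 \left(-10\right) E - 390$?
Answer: $3150$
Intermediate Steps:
$E = -354$ ($E = -207 - 147 = -354$)
$1 \left(-10\right) E - 390 = 1 \left(-10\right) \left(-354\right) - 390 = \left(-10\right) \left(-354\right) - 390 = 3540 - 390 = 3150$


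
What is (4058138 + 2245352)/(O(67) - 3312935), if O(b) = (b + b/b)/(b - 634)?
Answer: -3574078830/1878434213 ≈ -1.9027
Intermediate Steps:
O(b) = (1 + b)/(-634 + b) (O(b) = (b + 1)/(-634 + b) = (1 + b)/(-634 + b))
(4058138 + 2245352)/(O(67) - 3312935) = (4058138 + 2245352)/((1 + 67)/(-634 + 67) - 3312935) = 6303490/(68/(-567) - 3312935) = 6303490/(-1/567*68 - 3312935) = 6303490/(-68/567 - 3312935) = 6303490/(-1878434213/567) = 6303490*(-567/1878434213) = -3574078830/1878434213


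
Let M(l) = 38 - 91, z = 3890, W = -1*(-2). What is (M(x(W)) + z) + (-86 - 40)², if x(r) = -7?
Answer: 19713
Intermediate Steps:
W = 2
M(l) = -53
(M(x(W)) + z) + (-86 - 40)² = (-53 + 3890) + (-86 - 40)² = 3837 + (-126)² = 3837 + 15876 = 19713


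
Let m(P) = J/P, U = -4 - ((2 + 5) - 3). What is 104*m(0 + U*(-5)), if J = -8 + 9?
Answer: 13/5 ≈ 2.6000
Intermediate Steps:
J = 1
U = -8 (U = -4 - (7 - 3) = -4 - 1*4 = -4 - 4 = -8)
m(P) = 1/P
104*m(0 + U*(-5)) = 104/(0 - 8*(-5)) = 104/(0 + 40) = 104/40 = 104*(1/40) = 13/5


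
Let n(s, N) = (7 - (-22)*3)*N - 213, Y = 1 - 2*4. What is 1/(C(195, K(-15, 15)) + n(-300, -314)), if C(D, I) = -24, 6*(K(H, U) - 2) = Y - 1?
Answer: -1/23159 ≈ -4.3180e-5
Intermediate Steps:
Y = -7 (Y = 1 - 8 = -7)
n(s, N) = -213 + 73*N (n(s, N) = (7 - 1*(-66))*N - 213 = (7 + 66)*N - 213 = 73*N - 213 = -213 + 73*N)
K(H, U) = ⅔ (K(H, U) = 2 + (-7 - 1)/6 = 2 + (⅙)*(-8) = 2 - 4/3 = ⅔)
1/(C(195, K(-15, 15)) + n(-300, -314)) = 1/(-24 + (-213 + 73*(-314))) = 1/(-24 + (-213 - 22922)) = 1/(-24 - 23135) = 1/(-23159) = -1/23159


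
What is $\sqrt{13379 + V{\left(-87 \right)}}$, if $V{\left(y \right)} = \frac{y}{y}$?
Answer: $2 \sqrt{3345} \approx 115.67$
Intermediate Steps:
$V{\left(y \right)} = 1$
$\sqrt{13379 + V{\left(-87 \right)}} = \sqrt{13379 + 1} = \sqrt{13380} = 2 \sqrt{3345}$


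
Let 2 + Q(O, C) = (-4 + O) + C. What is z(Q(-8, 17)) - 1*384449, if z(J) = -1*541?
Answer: -384990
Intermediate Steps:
Q(O, C) = -6 + C + O (Q(O, C) = -2 + ((-4 + O) + C) = -2 + (-4 + C + O) = -6 + C + O)
z(J) = -541
z(Q(-8, 17)) - 1*384449 = -541 - 1*384449 = -541 - 384449 = -384990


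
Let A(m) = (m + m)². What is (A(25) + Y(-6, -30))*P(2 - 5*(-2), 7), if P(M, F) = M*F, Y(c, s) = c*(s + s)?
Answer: 240240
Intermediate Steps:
Y(c, s) = 2*c*s (Y(c, s) = c*(2*s) = 2*c*s)
A(m) = 4*m² (A(m) = (2*m)² = 4*m²)
P(M, F) = F*M
(A(25) + Y(-6, -30))*P(2 - 5*(-2), 7) = (4*25² + 2*(-6)*(-30))*(7*(2 - 5*(-2))) = (4*625 + 360)*(7*(2 + 10)) = (2500 + 360)*(7*12) = 2860*84 = 240240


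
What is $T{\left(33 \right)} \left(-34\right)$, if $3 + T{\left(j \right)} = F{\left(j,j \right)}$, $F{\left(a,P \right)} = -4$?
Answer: $238$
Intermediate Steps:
$T{\left(j \right)} = -7$ ($T{\left(j \right)} = -3 - 4 = -7$)
$T{\left(33 \right)} \left(-34\right) = \left(-7\right) \left(-34\right) = 238$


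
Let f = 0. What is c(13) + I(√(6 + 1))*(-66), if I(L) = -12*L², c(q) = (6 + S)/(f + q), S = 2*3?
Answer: 72084/13 ≈ 5544.9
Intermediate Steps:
S = 6
c(q) = 12/q (c(q) = (6 + 6)/(0 + q) = 12/q)
c(13) + I(√(6 + 1))*(-66) = 12/13 - 12*(√(6 + 1))²*(-66) = 12*(1/13) - 12*(√7)²*(-66) = 12/13 - 12*7*(-66) = 12/13 - 84*(-66) = 12/13 + 5544 = 72084/13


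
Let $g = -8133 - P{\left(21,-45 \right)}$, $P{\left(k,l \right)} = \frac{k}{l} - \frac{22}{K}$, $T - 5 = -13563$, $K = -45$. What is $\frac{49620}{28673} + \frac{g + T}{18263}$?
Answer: $\frac{12791852092}{23564474955} \approx 0.54284$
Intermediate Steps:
$T = -13558$ ($T = 5 - 13563 = -13558$)
$P{\left(k,l \right)} = \frac{22}{45} + \frac{k}{l}$ ($P{\left(k,l \right)} = \frac{k}{l} - \frac{22}{-45} = \frac{k}{l} - - \frac{22}{45} = \frac{k}{l} + \frac{22}{45} = \frac{22}{45} + \frac{k}{l}$)
$g = - \frac{365986}{45}$ ($g = -8133 - \left(\frac{22}{45} + \frac{21}{-45}\right) = -8133 - \left(\frac{22}{45} + 21 \left(- \frac{1}{45}\right)\right) = -8133 - \left(\frac{22}{45} - \frac{7}{15}\right) = -8133 - \frac{1}{45} = - \frac{365986}{45} \approx -8133.0$)
$\frac{49620}{28673} + \frac{g + T}{18263} = \frac{49620}{28673} + \frac{- \frac{365986}{45} - 13558}{18263} = 49620 \cdot \frac{1}{28673} - \frac{976096}{821835} = \frac{49620}{28673} - \frac{976096}{821835} = \frac{12791852092}{23564474955}$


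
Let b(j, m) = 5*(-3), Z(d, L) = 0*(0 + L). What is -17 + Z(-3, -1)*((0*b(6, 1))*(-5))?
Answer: -17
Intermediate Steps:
Z(d, L) = 0 (Z(d, L) = 0*L = 0)
b(j, m) = -15
-17 + Z(-3, -1)*((0*b(6, 1))*(-5)) = -17 + 0*((0*(-15))*(-5)) = -17 + 0*(0*(-5)) = -17 + 0*0 = -17 + 0 = -17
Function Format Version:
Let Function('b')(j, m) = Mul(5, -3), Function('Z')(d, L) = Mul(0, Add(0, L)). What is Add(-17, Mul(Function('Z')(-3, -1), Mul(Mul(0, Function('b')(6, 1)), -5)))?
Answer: -17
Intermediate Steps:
Function('Z')(d, L) = 0 (Function('Z')(d, L) = Mul(0, L) = 0)
Function('b')(j, m) = -15
Add(-17, Mul(Function('Z')(-3, -1), Mul(Mul(0, Function('b')(6, 1)), -5))) = Add(-17, Mul(0, Mul(Mul(0, -15), -5))) = Add(-17, Mul(0, Mul(0, -5))) = Add(-17, Mul(0, 0)) = Add(-17, 0) = -17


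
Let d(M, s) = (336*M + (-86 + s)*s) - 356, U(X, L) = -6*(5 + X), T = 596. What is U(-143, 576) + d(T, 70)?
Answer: 199608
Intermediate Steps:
U(X, L) = -30 - 6*X
d(M, s) = -356 + 336*M + s*(-86 + s) (d(M, s) = (336*M + s*(-86 + s)) - 356 = -356 + 336*M + s*(-86 + s))
U(-143, 576) + d(T, 70) = (-30 - 6*(-143)) + (-356 + 70**2 - 86*70 + 336*596) = (-30 + 858) + (-356 + 4900 - 6020 + 200256) = 828 + 198780 = 199608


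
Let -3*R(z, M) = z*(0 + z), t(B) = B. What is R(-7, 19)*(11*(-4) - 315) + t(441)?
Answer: 18914/3 ≈ 6304.7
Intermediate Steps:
R(z, M) = -z²/3 (R(z, M) = -z*(0 + z)/3 = -z*z/3 = -z²/3)
R(-7, 19)*(11*(-4) - 315) + t(441) = (-⅓*(-7)²)*(11*(-4) - 315) + 441 = (-⅓*49)*(-44 - 315) + 441 = -49/3*(-359) + 441 = 17591/3 + 441 = 18914/3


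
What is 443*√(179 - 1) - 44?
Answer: -44 + 443*√178 ≈ 5866.4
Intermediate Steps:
443*√(179 - 1) - 44 = 443*√178 - 44 = -44 + 443*√178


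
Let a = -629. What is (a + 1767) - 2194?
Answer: -1056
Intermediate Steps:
(a + 1767) - 2194 = (-629 + 1767) - 2194 = 1138 - 2194 = -1056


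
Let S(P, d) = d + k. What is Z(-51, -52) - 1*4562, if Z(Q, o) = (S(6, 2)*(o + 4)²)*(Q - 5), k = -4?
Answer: 253486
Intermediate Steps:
S(P, d) = -4 + d (S(P, d) = d - 4 = -4 + d)
Z(Q, o) = -2*(4 + o)²*(-5 + Q) (Z(Q, o) = ((-4 + 2)*(o + 4)²)*(Q - 5) = (-2*(4 + o)²)*(-5 + Q) = -2*(4 + o)²*(-5 + Q))
Z(-51, -52) - 1*4562 = 2*(4 - 52)²*(5 - 1*(-51)) - 1*4562 = 2*(-48)²*(5 + 51) - 4562 = 2*2304*56 - 4562 = 258048 - 4562 = 253486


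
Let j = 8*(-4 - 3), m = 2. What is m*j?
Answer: -112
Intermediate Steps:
j = -56 (j = 8*(-7) = -56)
m*j = 2*(-56) = -112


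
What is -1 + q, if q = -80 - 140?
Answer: -221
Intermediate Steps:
q = -220
-1 + q = -1 - 220 = -221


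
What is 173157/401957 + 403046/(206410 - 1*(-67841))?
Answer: 209495641429/110237109207 ≈ 1.9004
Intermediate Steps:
173157/401957 + 403046/(206410 - 1*(-67841)) = 173157*(1/401957) + 403046/(206410 + 67841) = 173157/401957 + 403046/274251 = 209495641429/110237109207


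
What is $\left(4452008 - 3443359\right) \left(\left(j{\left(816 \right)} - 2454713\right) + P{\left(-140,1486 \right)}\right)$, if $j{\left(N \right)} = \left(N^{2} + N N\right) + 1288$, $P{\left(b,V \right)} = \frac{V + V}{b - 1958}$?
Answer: $- \frac{1186855514680527}{1049} \approx -1.1314 \cdot 10^{12}$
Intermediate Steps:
$P{\left(b,V \right)} = \frac{2 V}{-1958 + b}$
$j{\left(N \right)} = 1288 + 2 N^{2}$ ($j{\left(N \right)} = \left(N^{2} + N^{2}\right) + 1288 = 2 N^{2} + 1288 = 1288 + 2 N^{2}$)
$\left(4452008 - 3443359\right) \left(\left(j{\left(816 \right)} - 2454713\right) + P{\left(-140,1486 \right)}\right) = \left(4452008 - 3443359\right) \left(\left(\left(1288 + 2 \cdot 816^{2}\right) - 2454713\right) + 2 \cdot 1486 \frac{1}{-1958 - 140}\right) = 1008649 \left(\left(\left(1288 + 2 \cdot 665856\right) - 2454713\right) + 2 \cdot 1486 \frac{1}{-2098}\right) = 1008649 \left(\left(\left(1288 + 1331712\right) - 2454713\right) + 2 \cdot 1486 \left(- \frac{1}{2098}\right)\right) = 1008649 \left(\left(1333000 - 2454713\right) - \frac{1486}{1049}\right) = 1008649 \left(-1121713 - \frac{1486}{1049}\right) = 1008649 \left(- \frac{1176678423}{1049}\right) = - \frac{1186855514680527}{1049}$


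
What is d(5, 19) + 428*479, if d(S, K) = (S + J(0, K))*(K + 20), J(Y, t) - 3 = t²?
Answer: 219403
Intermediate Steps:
J(Y, t) = 3 + t²
d(S, K) = (20 + K)*(3 + S + K²) (d(S, K) = (S + (3 + K²))*(K + 20) = (3 + S + K²)*(20 + K) = (20 + K)*(3 + S + K²))
d(5, 19) + 428*479 = (60 + 20*5 + 20*19² + 19*5 + 19*(3 + 19²)) + 428*479 = (60 + 100 + 20*361 + 95 + 19*(3 + 361)) + 205012 = (60 + 100 + 7220 + 95 + 19*364) + 205012 = (60 + 100 + 7220 + 95 + 6916) + 205012 = 14391 + 205012 = 219403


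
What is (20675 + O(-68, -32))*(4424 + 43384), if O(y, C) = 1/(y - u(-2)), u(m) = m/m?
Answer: 22733883264/23 ≈ 9.8843e+8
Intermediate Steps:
u(m) = 1
O(y, C) = 1/(-1 + y) (O(y, C) = 1/(y - 1*1) = 1/(y - 1) = 1/(-1 + y))
(20675 + O(-68, -32))*(4424 + 43384) = (20675 + 1/(-1 - 68))*(4424 + 43384) = (20675 + 1/(-69))*47808 = (20675 - 1/69)*47808 = (1426574/69)*47808 = 22733883264/23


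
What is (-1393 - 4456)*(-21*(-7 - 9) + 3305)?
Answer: -21296209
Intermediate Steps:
(-1393 - 4456)*(-21*(-7 - 9) + 3305) = -5849*(-21*(-16) + 3305) = -5849*(336 + 3305) = -5849*3641 = -21296209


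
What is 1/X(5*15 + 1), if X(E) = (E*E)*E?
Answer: 1/438976 ≈ 2.2780e-6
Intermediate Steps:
X(E) = E³ (X(E) = E²*E = E³)
1/X(5*15 + 1) = 1/((5*15 + 1)³) = 1/((75 + 1)³) = 1/(76³) = 1/438976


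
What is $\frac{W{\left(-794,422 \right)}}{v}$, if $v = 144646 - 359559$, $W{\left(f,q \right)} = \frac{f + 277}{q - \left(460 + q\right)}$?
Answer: $- \frac{517}{98859980} \approx -5.2296 \cdot 10^{-6}$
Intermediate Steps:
$W{\left(f,q \right)} = - \frac{277}{460} - \frac{f}{460}$ ($W{\left(f,q \right)} = \frac{277 + f}{-460} = \left(277 + f\right) \left(- \frac{1}{460}\right) = - \frac{277}{460} - \frac{f}{460}$)
$v = -214913$
$\frac{W{\left(-794,422 \right)}}{v} = \frac{- \frac{277}{460} - - \frac{397}{230}}{-214913} = \left(- \frac{277}{460} + \frac{397}{230}\right) \left(- \frac{1}{214913}\right) = \frac{517}{460} \left(- \frac{1}{214913}\right) = - \frac{517}{98859980}$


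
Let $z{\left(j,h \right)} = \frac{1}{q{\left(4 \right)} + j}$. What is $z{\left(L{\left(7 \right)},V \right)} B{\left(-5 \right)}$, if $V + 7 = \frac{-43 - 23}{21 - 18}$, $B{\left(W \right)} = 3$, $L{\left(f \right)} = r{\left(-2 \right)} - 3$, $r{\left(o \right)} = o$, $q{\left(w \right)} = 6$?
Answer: $3$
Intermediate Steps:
$L{\left(f \right)} = -5$ ($L{\left(f \right)} = -2 - 3 = -5$)
$V = -29$ ($V = -7 + \frac{-43 - 23}{21 - 18} = -7 - \frac{66}{21 + \left(-28 + 10\right)} = -7 - \frac{66}{21 - 18} = -7 - \frac{66}{3} = -7 - 22 = -29$)
$z{\left(j,h \right)} = \frac{1}{6 + j}$
$z{\left(L{\left(7 \right)},V \right)} B{\left(-5 \right)} = \frac{1}{6 - 5} \cdot 3 = 1^{-1} \cdot 3 = 1 \cdot 3 = 3$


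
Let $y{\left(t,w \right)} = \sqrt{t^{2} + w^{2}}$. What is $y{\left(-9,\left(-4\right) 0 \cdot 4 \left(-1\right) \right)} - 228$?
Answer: $-219$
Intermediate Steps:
$y{\left(-9,\left(-4\right) 0 \cdot 4 \left(-1\right) \right)} - 228 = \sqrt{\left(-9\right)^{2} + \left(\left(-4\right) 0 \cdot 4 \left(-1\right)\right)^{2}} - 228 = \sqrt{81 + \left(0 \cdot 4 \left(-1\right)\right)^{2}} - 228 = \sqrt{81 + \left(0 \left(-1\right)\right)^{2}} - 228 = \sqrt{81 + 0^{2}} - 228 = \sqrt{81 + 0} - 228 = \sqrt{81} - 228 = 9 - 228 = -219$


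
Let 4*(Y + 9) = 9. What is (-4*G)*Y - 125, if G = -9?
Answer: -368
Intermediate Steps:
Y = -27/4 (Y = -9 + (¼)*9 = -9 + 9/4 = -27/4 ≈ -6.7500)
(-4*G)*Y - 125 = -4*(-9)*(-27/4) - 125 = 36*(-27/4) - 125 = -243 - 125 = -368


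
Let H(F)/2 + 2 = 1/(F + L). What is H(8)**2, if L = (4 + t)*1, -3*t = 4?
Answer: 3721/256 ≈ 14.535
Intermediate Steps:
t = -4/3 (t = -1/3*4 = -4/3 ≈ -1.3333)
L = 8/3 (L = (4 - 4/3)*1 = (8/3)*1 = 8/3 ≈ 2.6667)
H(F) = -4 + 2/(8/3 + F) (H(F) = -4 + 2/(F + 8/3) = -4 + 2/(8/3 + F))
H(8)**2 = (2*(-13 - 6*8)/(8 + 3*8))**2 = (2*(-13 - 48)/(8 + 24))**2 = (2*(-61)/32)**2 = (2*(1/32)*(-61))**2 = (-61/16)**2 = 3721/256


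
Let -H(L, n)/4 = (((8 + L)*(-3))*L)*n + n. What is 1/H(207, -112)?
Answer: -1/59814272 ≈ -1.6718e-8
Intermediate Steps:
H(L, n) = -4*n - 4*L*n*(-24 - 3*L) (H(L, n) = -4*((((8 + L)*(-3))*L)*n + n) = -4*(((-24 - 3*L)*L)*n + n) = -4*((L*(-24 - 3*L))*n + n) = -4*(L*n*(-24 - 3*L) + n) = -4*(n + L*n*(-24 - 3*L)) = -4*n - 4*L*n*(-24 - 3*L))
1/H(207, -112) = 1/(4*(-112)*(-1 + 3*207**2 + 24*207)) = 1/(4*(-112)*(-1 + 3*42849 + 4968)) = 1/(4*(-112)*(-1 + 128547 + 4968)) = 1/(4*(-112)*133514) = 1/(-59814272) = -1/59814272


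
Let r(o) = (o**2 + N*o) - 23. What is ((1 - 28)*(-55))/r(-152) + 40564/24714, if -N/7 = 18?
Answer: 874919851/521873181 ≈ 1.6765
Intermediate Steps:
N = -126 (N = -7*18 = -126)
r(o) = -23 + o**2 - 126*o (r(o) = (o**2 - 126*o) - 23 = -23 + o**2 - 126*o)
((1 - 28)*(-55))/r(-152) + 40564/24714 = ((1 - 28)*(-55))/(-23 + (-152)**2 - 126*(-152)) + 40564/24714 = (-27*(-55))/(-23 + 23104 + 19152) + 40564*(1/24714) = 1485/42233 + 20282/12357 = 874919851/521873181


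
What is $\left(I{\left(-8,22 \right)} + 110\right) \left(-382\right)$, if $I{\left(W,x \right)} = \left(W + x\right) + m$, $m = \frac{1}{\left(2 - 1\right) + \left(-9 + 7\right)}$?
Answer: $-46986$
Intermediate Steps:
$m = -1$ ($m = \frac{1}{1 - 2} = \frac{1}{-1} = -1$)
$I{\left(W,x \right)} = -1 + W + x$ ($I{\left(W,x \right)} = \left(W + x\right) - 1 = -1 + W + x$)
$\left(I{\left(-8,22 \right)} + 110\right) \left(-382\right) = \left(\left(-1 - 8 + 22\right) + 110\right) \left(-382\right) = \left(13 + 110\right) \left(-382\right) = 123 \left(-382\right) = -46986$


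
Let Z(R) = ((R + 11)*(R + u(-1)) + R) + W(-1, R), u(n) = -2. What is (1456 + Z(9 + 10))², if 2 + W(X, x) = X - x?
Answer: 3853369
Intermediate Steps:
W(X, x) = -2 + X - x (W(X, x) = -2 + (X - x) = -2 + X - x)
Z(R) = -3 + (-2 + R)*(11 + R) (Z(R) = ((R + 11)*(R - 2) + R) + (-2 - 1 - R) = ((11 + R)*(-2 + R) + R) + (-3 - R) = ((-2 + R)*(11 + R) + R) + (-3 - R) = (R + (-2 + R)*(11 + R)) + (-3 - R) = -3 + (-2 + R)*(11 + R))
(1456 + Z(9 + 10))² = (1456 + (-25 + (9 + 10)² + 9*(9 + 10)))² = (1456 + (-25 + 19² + 9*19))² = (1456 + (-25 + 361 + 171))² = (1456 + 507)² = 1963² = 3853369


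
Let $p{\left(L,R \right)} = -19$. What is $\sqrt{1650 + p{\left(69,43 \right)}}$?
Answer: $\sqrt{1631} \approx 40.386$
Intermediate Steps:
$\sqrt{1650 + p{\left(69,43 \right)}} = \sqrt{1650 - 19} = \sqrt{1631}$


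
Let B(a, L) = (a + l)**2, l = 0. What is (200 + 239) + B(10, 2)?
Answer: 539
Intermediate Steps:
B(a, L) = a**2 (B(a, L) = (a + 0)**2 = a**2)
(200 + 239) + B(10, 2) = (200 + 239) + 10**2 = 439 + 100 = 539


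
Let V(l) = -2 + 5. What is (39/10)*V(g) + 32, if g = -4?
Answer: 437/10 ≈ 43.700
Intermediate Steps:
V(l) = 3
(39/10)*V(g) + 32 = (39/10)*3 + 32 = 117/10 + 32 = 437/10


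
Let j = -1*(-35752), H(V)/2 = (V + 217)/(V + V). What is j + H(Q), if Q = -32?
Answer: 1143879/32 ≈ 35746.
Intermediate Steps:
H(V) = (217 + V)/V (H(V) = 2*((V + 217)/(V + V)) = 2*((217 + V)/((2*V))) = 2*((217 + V)*(1/(2*V))) = 2*((217 + V)/(2*V)) = (217 + V)/V)
j = 35752
j + H(Q) = 35752 + (217 - 32)/(-32) = 35752 - 1/32*185 = 35752 - 185/32 = 1143879/32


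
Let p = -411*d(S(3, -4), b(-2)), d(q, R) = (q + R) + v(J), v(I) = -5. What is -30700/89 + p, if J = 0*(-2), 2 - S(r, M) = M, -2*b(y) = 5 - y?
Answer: 121495/178 ≈ 682.56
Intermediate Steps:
b(y) = -5/2 + y/2 (b(y) = -(5 - y)/2 = -5/2 + y/2)
S(r, M) = 2 - M
J = 0
d(q, R) = -5 + R + q (d(q, R) = (q + R) - 5 = (R + q) - 5 = -5 + R + q)
p = 2055/2 (p = -411*(-5 + (-5/2 + (½)*(-2)) + (2 - 1*(-4))) = -411*(-5 + (-5/2 - 1) + (2 + 4)) = -411*(-5 - 7/2 + 6) = -411*(-5/2) = 2055/2 ≈ 1027.5)
-30700/89 + p = -30700/89 + 2055/2 = 121495/178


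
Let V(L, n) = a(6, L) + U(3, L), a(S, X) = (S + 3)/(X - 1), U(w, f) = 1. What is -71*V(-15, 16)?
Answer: -497/16 ≈ -31.063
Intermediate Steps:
a(S, X) = (3 + S)/(-1 + X)
V(L, n) = 1 + 9/(-1 + L) (V(L, n) = (3 + 6)/(-1 + L) + 1 = 9/(-1 + L) + 1 = 1 + 9/(-1 + L))
-71*V(-15, 16) = -71*(8 - 15)/(-1 - 15) = -71*(-7)/(-16) = -(-71)*(-7)/16 = -71*7/16 = -497/16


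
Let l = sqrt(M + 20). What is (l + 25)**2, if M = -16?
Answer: 729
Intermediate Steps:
l = 2 (l = sqrt(-16 + 20) = sqrt(4) = 2)
(l + 25)**2 = (2 + 25)**2 = 27**2 = 729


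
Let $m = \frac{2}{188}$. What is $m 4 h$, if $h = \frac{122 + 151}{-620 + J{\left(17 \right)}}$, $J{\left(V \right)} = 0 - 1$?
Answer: $- \frac{182}{9729} \approx -0.018707$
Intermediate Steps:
$J{\left(V \right)} = -1$ ($J{\left(V \right)} = 0 - 1 = -1$)
$m = \frac{1}{94}$ ($m = 2 \cdot \frac{1}{188} = \frac{1}{94} \approx 0.010638$)
$h = - \frac{91}{207}$ ($h = \frac{122 + 151}{-620 - 1} = \frac{273}{-621} = 273 \left(- \frac{1}{621}\right) = - \frac{91}{207} \approx -0.43961$)
$m 4 h = \frac{4 \left(- \frac{91}{207}\right)}{94} = \frac{1}{94} \left(- \frac{364}{207}\right) = - \frac{182}{9729}$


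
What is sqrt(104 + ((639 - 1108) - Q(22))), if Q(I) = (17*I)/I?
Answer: I*sqrt(382) ≈ 19.545*I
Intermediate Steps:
Q(I) = 17
sqrt(104 + ((639 - 1108) - Q(22))) = sqrt(104 + ((639 - 1108) - 1*17)) = sqrt(104 + (-469 - 17)) = sqrt(104 - 486) = sqrt(-382) = I*sqrt(382)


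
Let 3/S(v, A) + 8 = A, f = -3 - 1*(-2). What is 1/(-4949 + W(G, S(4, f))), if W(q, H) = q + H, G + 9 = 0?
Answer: -3/14875 ≈ -0.00020168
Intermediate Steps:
G = -9 (G = -9 + 0 = -9)
f = -1 (f = -3 + 2 = -1)
S(v, A) = 3/(-8 + A)
W(q, H) = H + q
1/(-4949 + W(G, S(4, f))) = 1/(-4949 + (3/(-8 - 1) - 9)) = 1/(-4949 + (3/(-9) - 9)) = 1/(-4949 + (3*(-⅑) - 9)) = 1/(-4949 + (-⅓ - 9)) = 1/(-4949 - 28/3) = 1/(-14875/3) = -3/14875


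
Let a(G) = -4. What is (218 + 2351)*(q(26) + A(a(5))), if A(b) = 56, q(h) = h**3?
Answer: 45296608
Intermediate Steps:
(218 + 2351)*(q(26) + A(a(5))) = (218 + 2351)*(26**3 + 56) = 2569*(17576 + 56) = 2569*17632 = 45296608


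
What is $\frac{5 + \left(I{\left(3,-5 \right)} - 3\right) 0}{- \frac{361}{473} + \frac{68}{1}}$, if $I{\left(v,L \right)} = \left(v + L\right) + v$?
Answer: $\frac{2365}{31803} \approx 0.074364$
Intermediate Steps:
$I{\left(v,L \right)} = L + 2 v$ ($I{\left(v,L \right)} = \left(L + v\right) + v = L + 2 v$)
$\frac{5 + \left(I{\left(3,-5 \right)} - 3\right) 0}{- \frac{361}{473} + \frac{68}{1}} = \frac{5 + \left(\left(-5 + 2 \cdot 3\right) - 3\right) 0}{- \frac{361}{473} + \frac{68}{1}} = \frac{5 + \left(\left(-5 + 6\right) - 3\right) 0}{\left(-361\right) \frac{1}{473} + 68 \cdot 1} = \frac{5 + \left(1 - 3\right) 0}{- \frac{361}{473} + 68} = \frac{5 - 0}{\frac{31803}{473}} = \left(5 + 0\right) \frac{473}{31803} = 5 \cdot \frac{473}{31803} = \frac{2365}{31803}$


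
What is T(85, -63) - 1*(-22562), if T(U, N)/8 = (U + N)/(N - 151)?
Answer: 2414046/107 ≈ 22561.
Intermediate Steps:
T(U, N) = 8*(N + U)/(-151 + N) (T(U, N) = 8*((U + N)/(N - 151)) = 8*((N + U)/(-151 + N)) = 8*(N + U)/(-151 + N))
T(85, -63) - 1*(-22562) = 8*(-63 + 85)/(-151 - 63) - 1*(-22562) = 8*22/(-214) + 22562 = 8*(-1/214)*22 + 22562 = -88/107 + 22562 = 2414046/107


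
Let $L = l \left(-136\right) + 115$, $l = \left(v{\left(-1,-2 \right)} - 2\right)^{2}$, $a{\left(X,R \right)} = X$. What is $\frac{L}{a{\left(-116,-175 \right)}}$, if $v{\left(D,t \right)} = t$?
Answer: $\frac{2061}{116} \approx 17.767$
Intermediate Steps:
$l = 16$ ($l = \left(-2 - 2\right)^{2} = \left(-4\right)^{2} = 16$)
$L = -2061$ ($L = 16 \left(-136\right) + 115 = -2176 + 115 = -2061$)
$\frac{L}{a{\left(-116,-175 \right)}} = - \frac{2061}{-116} = \left(-2061\right) \left(- \frac{1}{116}\right) = \frac{2061}{116}$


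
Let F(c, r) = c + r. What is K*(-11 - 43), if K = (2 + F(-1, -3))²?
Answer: -216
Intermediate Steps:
K = 4 (K = (2 + (-1 - 3))² = (2 - 4)² = (-2)² = 4)
K*(-11 - 43) = 4*(-11 - 43) = 4*(-54) = -216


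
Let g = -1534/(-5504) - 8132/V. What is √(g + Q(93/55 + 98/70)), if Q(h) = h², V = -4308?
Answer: √194654344211589/4075368 ≈ 3.4235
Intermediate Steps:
g = 6420875/2963904 (g = -1534/(-5504) - 8132/(-4308) = -1534*(-1/5504) - 8132*(-1/4308) = 767/2752 + 2033/1077 = 6420875/2963904 ≈ 2.1664)
√(g + Q(93/55 + 98/70)) = √(6420875/2963904 + (93/55 + 98/70)²) = √(6420875/2963904 + (93*(1/55) + 98*(1/70))²) = √(6420875/2963904 + (93/55 + 7/5)²) = √(6420875/2963904 + (34/11)²) = √(6420875/2963904 + 1156/121) = √(4203198899/358632384) = √194654344211589/4075368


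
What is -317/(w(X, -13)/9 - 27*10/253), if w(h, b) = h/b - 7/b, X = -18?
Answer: 9383517/25265 ≈ 371.40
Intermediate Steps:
w(h, b) = -7/b + h/b
-317/(w(X, -13)/9 - 27*10/253) = -317/(((-7 - 18)/(-13))/9 - 27*10/253) = -317/(-1/13*(-25)*(⅑) - 270*1/253) = -317/((25/13)*(⅑) - 270/253) = -317/(25/117 - 270/253) = -317/(-25265/29601) = -317*(-29601/25265) = 9383517/25265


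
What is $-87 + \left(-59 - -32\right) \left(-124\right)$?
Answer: $3261$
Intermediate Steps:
$-87 + \left(-59 - -32\right) \left(-124\right) = -87 + \left(-59 + 32\right) \left(-124\right) = -87 - -3348 = -87 + 3348 = 3261$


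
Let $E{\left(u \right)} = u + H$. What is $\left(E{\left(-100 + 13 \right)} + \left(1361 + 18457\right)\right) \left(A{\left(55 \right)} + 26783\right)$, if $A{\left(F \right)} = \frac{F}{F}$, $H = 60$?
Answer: $530082144$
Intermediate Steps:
$A{\left(F \right)} = 1$
$E{\left(u \right)} = 60 + u$ ($E{\left(u \right)} = u + 60 = 60 + u$)
$\left(E{\left(-100 + 13 \right)} + \left(1361 + 18457\right)\right) \left(A{\left(55 \right)} + 26783\right) = \left(\left(60 + \left(-100 + 13\right)\right) + \left(1361 + 18457\right)\right) \left(1 + 26783\right) = \left(\left(60 - 87\right) + 19818\right) 26784 = \left(-27 + 19818\right) 26784 = 19791 \cdot 26784 = 530082144$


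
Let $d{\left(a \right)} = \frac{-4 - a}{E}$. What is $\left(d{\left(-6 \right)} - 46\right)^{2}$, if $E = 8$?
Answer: $\frac{33489}{16} \approx 2093.1$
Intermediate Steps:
$d{\left(a \right)} = - \frac{1}{2} - \frac{a}{8}$ ($d{\left(a \right)} = \frac{-4 - a}{8} = \left(-4 - a\right) \frac{1}{8} = - \frac{1}{2} - \frac{a}{8}$)
$\left(d{\left(-6 \right)} - 46\right)^{2} = \left(\left(- \frac{1}{2} - - \frac{3}{4}\right) - 46\right)^{2} = \left(\left(- \frac{1}{2} + \frac{3}{4}\right) - 46\right)^{2} = \left(\frac{1}{4} - 46\right)^{2} = \left(- \frac{183}{4}\right)^{2} = \frac{33489}{16}$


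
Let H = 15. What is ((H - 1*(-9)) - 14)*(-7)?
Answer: -70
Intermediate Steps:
((H - 1*(-9)) - 14)*(-7) = ((15 - 1*(-9)) - 14)*(-7) = ((15 + 9) - 14)*(-7) = (24 - 14)*(-7) = 10*(-7) = -70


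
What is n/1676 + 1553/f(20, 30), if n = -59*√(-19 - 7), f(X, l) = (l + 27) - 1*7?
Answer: 1553/50 - 59*I*√26/1676 ≈ 31.06 - 0.1795*I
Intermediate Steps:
f(X, l) = 20 + l (f(X, l) = (27 + l) - 7 = 20 + l)
n = -59*I*√26 ≈ -300.84*I
n/1676 + 1553/f(20, 30) = -59*I*√26/1676 + 1553/(20 + 30) = -59*I*√26*(1/1676) + 1553/50 = -59*I*√26/1676 + 1553*(1/50) = -59*I*√26/1676 + 1553/50 = 1553/50 - 59*I*√26/1676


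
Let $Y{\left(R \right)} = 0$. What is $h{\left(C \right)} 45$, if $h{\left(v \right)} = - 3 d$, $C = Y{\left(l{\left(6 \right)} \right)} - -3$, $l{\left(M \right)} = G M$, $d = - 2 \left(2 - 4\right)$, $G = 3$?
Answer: $-540$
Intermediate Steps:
$d = 4$ ($d = \left(-2\right) \left(-2\right) = 4$)
$l{\left(M \right)} = 3 M$
$C = 3$ ($C = 0 - -3 = 0 + 3 = 3$)
$h{\left(v \right)} = -12$ ($h{\left(v \right)} = \left(-3\right) 4 = -12$)
$h{\left(C \right)} 45 = \left(-12\right) 45 = -540$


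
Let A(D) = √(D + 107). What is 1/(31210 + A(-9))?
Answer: 15605/487032001 - 7*√2/974064002 ≈ 3.2031e-5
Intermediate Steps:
A(D) = √(107 + D)
1/(31210 + A(-9)) = 1/(31210 + √(107 - 9)) = 1/(31210 + √98) = 1/(31210 + 7*√2)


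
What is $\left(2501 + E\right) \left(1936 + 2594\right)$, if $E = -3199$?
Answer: $-3161940$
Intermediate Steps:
$\left(2501 + E\right) \left(1936 + 2594\right) = \left(2501 - 3199\right) \left(1936 + 2594\right) = \left(-698\right) 4530 = -3161940$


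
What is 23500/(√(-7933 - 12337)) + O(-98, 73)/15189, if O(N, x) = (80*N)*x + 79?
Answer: -3127/83 - 2350*I*√20270/2027 ≈ -37.675 - 165.06*I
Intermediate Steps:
O(N, x) = 79 + 80*N*x (O(N, x) = 80*N*x + 79 = 79 + 80*N*x)
23500/(√(-7933 - 12337)) + O(-98, 73)/15189 = 23500/(√(-7933 - 12337)) + (79 + 80*(-98)*73)/15189 = 23500/(√(-20270)) + (79 - 572320)*(1/15189) = 23500/((I*√20270)) - 572241*1/15189 = 23500*(-I*√20270/20270) - 3127/83 = -2350*I*√20270/2027 - 3127/83 = -3127/83 - 2350*I*√20270/2027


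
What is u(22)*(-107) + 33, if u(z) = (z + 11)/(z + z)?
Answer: -189/4 ≈ -47.250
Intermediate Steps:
u(z) = (11 + z)/(2*z) (u(z) = (11 + z)/((2*z)) = (11 + z)*(1/(2*z)) = (11 + z)/(2*z))
u(22)*(-107) + 33 = ((½)*(11 + 22)/22)*(-107) + 33 = ((½)*(1/22)*33)*(-107) + 33 = (¾)*(-107) + 33 = -321/4 + 33 = -189/4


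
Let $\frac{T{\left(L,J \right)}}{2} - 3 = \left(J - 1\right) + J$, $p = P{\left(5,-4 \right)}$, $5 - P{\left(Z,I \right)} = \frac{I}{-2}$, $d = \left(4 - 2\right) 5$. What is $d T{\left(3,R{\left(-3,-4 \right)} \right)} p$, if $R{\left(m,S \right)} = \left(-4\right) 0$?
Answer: $120$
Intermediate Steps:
$R{\left(m,S \right)} = 0$
$d = 10$ ($d = 2 \cdot 5 = 10$)
$P{\left(Z,I \right)} = 5 + \frac{I}{2}$ ($P{\left(Z,I \right)} = 5 - \frac{I}{-2} = 5 - I \left(- \frac{1}{2}\right) = 5 - - \frac{I}{2} = 5 + \frac{I}{2}$)
$p = 3$ ($p = 5 + \frac{1}{2} \left(-4\right) = 5 - 2 = 3$)
$T{\left(L,J \right)} = 4 + 4 J$ ($T{\left(L,J \right)} = 6 + 2 \left(\left(J - 1\right) + J\right) = 6 + 2 \left(\left(-1 + J\right) + J\right) = 6 + 2 \left(-1 + 2 J\right) = 6 + \left(-2 + 4 J\right) = 4 + 4 J$)
$d T{\left(3,R{\left(-3,-4 \right)} \right)} p = 10 \left(4 + 4 \cdot 0\right) 3 = 10 \left(4 + 0\right) 3 = 10 \cdot 4 \cdot 3 = 40 \cdot 3 = 120$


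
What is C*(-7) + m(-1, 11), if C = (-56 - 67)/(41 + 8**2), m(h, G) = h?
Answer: 36/5 ≈ 7.2000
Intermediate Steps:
C = -41/35 (C = -123/(41 + 64) = -123/105 = -123*1/105 = -41/35 ≈ -1.1714)
C*(-7) + m(-1, 11) = -41/35*(-7) - 1 = 41/5 - 1 = 36/5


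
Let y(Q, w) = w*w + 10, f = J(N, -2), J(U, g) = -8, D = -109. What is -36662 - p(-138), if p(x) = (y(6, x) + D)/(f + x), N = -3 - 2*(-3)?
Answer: -5333707/146 ≈ -36532.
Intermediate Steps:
N = 3 (N = -3 + 6 = 3)
f = -8
y(Q, w) = 10 + w² (y(Q, w) = w² + 10 = 10 + w²)
p(x) = (-99 + x²)/(-8 + x) (p(x) = ((10 + x²) - 109)/(-8 + x) = (-99 + x²)/(-8 + x))
-36662 - p(-138) = -36662 - (-99 + (-138)²)/(-8 - 138) = -36662 - (-99 + 19044)/(-146) = -36662 - (-1)*18945/146 = -36662 - 1*(-18945/146) = -36662 + 18945/146 = -5333707/146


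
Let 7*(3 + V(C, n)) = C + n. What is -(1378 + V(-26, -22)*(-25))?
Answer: -11371/7 ≈ -1624.4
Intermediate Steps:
V(C, n) = -3 + C/7 + n/7 (V(C, n) = -3 + (C + n)/7 = -3 + (C/7 + n/7) = -3 + C/7 + n/7)
-(1378 + V(-26, -22)*(-25)) = -(1378 + (-3 + (1/7)*(-26) + (1/7)*(-22))*(-25)) = -(1378 + (-3 - 26/7 - 22/7)*(-25)) = -(1378 - 69/7*(-25)) = -(1378 + 1725/7) = -1*11371/7 = -11371/7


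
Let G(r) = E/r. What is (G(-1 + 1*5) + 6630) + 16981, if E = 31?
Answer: 94475/4 ≈ 23619.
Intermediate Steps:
G(r) = 31/r
(G(-1 + 1*5) + 6630) + 16981 = (31/(-1 + 1*5) + 6630) + 16981 = (31/(-1 + 5) + 6630) + 16981 = (31/4 + 6630) + 16981 = 26551/4 + 16981 = 94475/4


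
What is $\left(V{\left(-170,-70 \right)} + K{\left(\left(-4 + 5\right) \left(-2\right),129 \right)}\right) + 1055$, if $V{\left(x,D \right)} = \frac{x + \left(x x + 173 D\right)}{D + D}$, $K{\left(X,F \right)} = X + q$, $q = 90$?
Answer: $\frac{7170}{7} \approx 1024.3$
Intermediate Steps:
$K{\left(X,F \right)} = 90 + X$ ($K{\left(X,F \right)} = X + 90 = 90 + X$)
$V{\left(x,D \right)} = \frac{x + x^{2} + 173 D}{2 D}$ ($V{\left(x,D \right)} = \frac{x + \left(x^{2} + 173 D\right)}{2 D} = \left(x + x^{2} + 173 D\right) \frac{1}{2 D} = \frac{x + x^{2} + 173 D}{2 D}$)
$\left(V{\left(-170,-70 \right)} + K{\left(\left(-4 + 5\right) \left(-2\right),129 \right)}\right) + 1055 = \left(\frac{-170 + \left(-170\right)^{2} + 173 \left(-70\right)}{2 \left(-70\right)} + \left(90 + \left(-4 + 5\right) \left(-2\right)\right)\right) + 1055 = \left(\frac{1}{2} \left(- \frac{1}{70}\right) \left(-170 + 28900 - 12110\right) + \left(90 + 1 \left(-2\right)\right)\right) + 1055 = \left(\frac{1}{2} \left(- \frac{1}{70}\right) 16620 + \left(90 - 2\right)\right) + 1055 = \left(- \frac{831}{7} + 88\right) + 1055 = - \frac{215}{7} + 1055 = \frac{7170}{7}$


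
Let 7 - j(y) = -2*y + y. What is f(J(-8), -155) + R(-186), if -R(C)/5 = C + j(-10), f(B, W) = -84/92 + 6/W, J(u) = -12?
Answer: 3365532/3565 ≈ 944.05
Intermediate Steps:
j(y) = 7 + y (j(y) = 7 - (-2*y + y) = 7 - (-1)*y = 7 + y)
f(B, W) = -21/23 + 6/W (f(B, W) = -84*1/92 + 6/W = -21/23 + 6/W)
R(C) = 15 - 5*C (R(C) = -5*(C + (7 - 10)) = -5*(C - 3) = -5*(-3 + C) = 15 - 5*C)
f(J(-8), -155) + R(-186) = (-21/23 + 6/(-155)) + (15 - 5*(-186)) = (-21/23 + 6*(-1/155)) + (15 + 930) = (-21/23 - 6/155) + 945 = -3393/3565 + 945 = 3365532/3565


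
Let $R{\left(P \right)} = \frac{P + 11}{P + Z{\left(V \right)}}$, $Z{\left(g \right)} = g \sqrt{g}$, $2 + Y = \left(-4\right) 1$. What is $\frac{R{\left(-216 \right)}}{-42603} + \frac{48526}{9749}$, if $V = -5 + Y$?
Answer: $\frac{33068548422322}{6643586559863} + \frac{205 i \sqrt{11}}{185853651} \approx 4.9775 + 3.6583 \cdot 10^{-6} i$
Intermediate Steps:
$Y = -6$ ($Y = -2 - 4 = -6$)
$V = -11$ ($V = -5 - 6 = -11$)
$Z{\left(g \right)} = g^{\frac{3}{2}}$
$R{\left(P \right)} = \frac{11 + P}{P - 11 i \sqrt{11}}$ ($R{\left(P \right)} = \frac{P + 11}{P + \left(-11\right)^{\frac{3}{2}}} = \frac{11 + P}{P - 11 i \sqrt{11}}$)
$\frac{R{\left(-216 \right)}}{-42603} + \frac{48526}{9749} = \frac{\frac{1}{-216 - 11 i \sqrt{11}} \left(11 - 216\right)}{-42603} + \frac{48526}{9749} = \frac{1}{-216 - 11 i \sqrt{11}} \left(-205\right) \left(- \frac{1}{42603}\right) + 48526 \cdot \frac{1}{9749} = - \frac{205}{-216 - 11 i \sqrt{11}} \left(- \frac{1}{42603}\right) + \frac{48526}{9749} = \frac{205}{42603 \left(-216 - 11 i \sqrt{11}\right)} + \frac{48526}{9749} = \frac{48526}{9749} + \frac{205}{42603 \left(-216 - 11 i \sqrt{11}\right)}$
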